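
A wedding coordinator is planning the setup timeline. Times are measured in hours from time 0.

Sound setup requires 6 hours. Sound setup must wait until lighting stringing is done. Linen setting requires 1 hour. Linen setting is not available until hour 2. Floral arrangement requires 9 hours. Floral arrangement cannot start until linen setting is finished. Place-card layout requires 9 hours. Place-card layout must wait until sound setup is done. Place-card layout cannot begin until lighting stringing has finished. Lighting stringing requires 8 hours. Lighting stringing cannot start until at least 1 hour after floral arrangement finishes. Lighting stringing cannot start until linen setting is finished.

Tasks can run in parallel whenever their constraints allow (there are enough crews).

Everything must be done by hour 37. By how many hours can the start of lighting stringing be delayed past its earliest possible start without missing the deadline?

Linen setting waits on its own release at hour 2, so it starts at hour 2 and finishes at 2 + 1 = hour 3.
Floral arrangement cannot begin until linen setting (finishes hour 3). It runs from hour 3 to 3 + 9 = hour 12.
Lighting stringing cannot start until floral arrangement (finishes hour 12, plus 1-hour gap → hour 13); linen setting (finishes hour 3). The controlling bound is hour 13, so lighting stringing finishes at 13 + 8 = hour 21.

Working backward from the deadline:
Nothing follows place-card layout; the deadline of hour 37 is its only limit. It must start by 37 − 9 = hour 28.
Sound setup has to be done before place-card layout (must start by hour 28). That means finishing by hour 28, i.e. starting by 28 − 6 = hour 22.
For lighting stringing: sound setup (must start by hour 22); place-card layout (must start by hour 28). The most restrictive is hour 22; with an 8-hour duration, lighting stringing must start by hour 14.
So lighting stringing can start as early as hour 13 and as late as hour 14, giving 14 − 13 = 1 hour of slack.

1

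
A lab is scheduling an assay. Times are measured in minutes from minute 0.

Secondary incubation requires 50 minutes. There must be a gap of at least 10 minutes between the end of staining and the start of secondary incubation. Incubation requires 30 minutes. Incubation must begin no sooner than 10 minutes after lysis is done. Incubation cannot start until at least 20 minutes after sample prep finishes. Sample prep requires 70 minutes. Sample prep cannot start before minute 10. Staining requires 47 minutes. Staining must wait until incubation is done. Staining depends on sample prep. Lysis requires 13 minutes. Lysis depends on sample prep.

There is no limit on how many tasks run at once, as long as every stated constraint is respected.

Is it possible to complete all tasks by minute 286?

Yes

Sample prep cannot begin until its own release at minute 10. It runs from minute 10 to 10 + 70 = minute 80.
Lysis waits on sample prep (finishes minute 80), so it starts at minute 80 and finishes at 80 + 13 = minute 93.
For incubation: lysis (finishes minute 93, plus 10-minute gap → minute 103); sample prep (finishes minute 80, plus 20-minute gap → minute 100). Taking the maximum gives a start of minute 103, and it finishes at 103 + 30 = minute 133.
Staining needs all of incubation (finishes minute 133); sample prep (finishes minute 80). That puts its earliest start at minute 133; it finishes at 133 + 47 = minute 180.
After staining (finishes minute 180, plus 10-minute gap → minute 190), secondary incubation can start at minute 190 and finishes at minute 240.
Every task is finished by minute 240, which is no later than the deadline of 286, so the schedule is feasible.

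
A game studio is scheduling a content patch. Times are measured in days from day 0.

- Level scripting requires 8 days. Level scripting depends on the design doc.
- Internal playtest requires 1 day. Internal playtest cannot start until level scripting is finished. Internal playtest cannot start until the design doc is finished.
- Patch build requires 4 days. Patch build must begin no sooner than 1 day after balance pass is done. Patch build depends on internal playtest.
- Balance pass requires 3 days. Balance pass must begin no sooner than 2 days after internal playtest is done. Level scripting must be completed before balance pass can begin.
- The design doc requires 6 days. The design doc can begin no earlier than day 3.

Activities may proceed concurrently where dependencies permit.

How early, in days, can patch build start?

24

The design doc waits on its own release at day 3, so it starts at day 3 and finishes at 3 + 6 = day 9.
After the design doc (finishes day 9), level scripting can start at day 9 and finishes at day 17.
Internal playtest has to wait for level scripting (finishes day 17); the design doc (finishes day 9). The latest of these is day 17, so internal playtest runs day 17 to 17 + 1 = day 18.
Balance pass needs all of internal playtest (finishes day 18, plus 2-day gap → day 20); level scripting (finishes day 17). That puts its earliest start at day 20; it finishes at 20 + 3 = day 23.
Patch build waits on balance pass (finishes day 23, plus 1-day gap → day 24); internal playtest (finishes day 18). The latest of these is day 24, which is the earliest patch build can start.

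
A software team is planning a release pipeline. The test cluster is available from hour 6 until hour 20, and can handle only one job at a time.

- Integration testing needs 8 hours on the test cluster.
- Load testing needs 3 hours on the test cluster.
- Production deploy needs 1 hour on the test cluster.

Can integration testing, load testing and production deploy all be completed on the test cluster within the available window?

Yes

The test cluster window is 20 − 6 = 14 hours.
Running back to back, the jobs need 8 + 3 + 1 = 12 hours on the test cluster.
Since 12 ≤ 14, they fit within the window.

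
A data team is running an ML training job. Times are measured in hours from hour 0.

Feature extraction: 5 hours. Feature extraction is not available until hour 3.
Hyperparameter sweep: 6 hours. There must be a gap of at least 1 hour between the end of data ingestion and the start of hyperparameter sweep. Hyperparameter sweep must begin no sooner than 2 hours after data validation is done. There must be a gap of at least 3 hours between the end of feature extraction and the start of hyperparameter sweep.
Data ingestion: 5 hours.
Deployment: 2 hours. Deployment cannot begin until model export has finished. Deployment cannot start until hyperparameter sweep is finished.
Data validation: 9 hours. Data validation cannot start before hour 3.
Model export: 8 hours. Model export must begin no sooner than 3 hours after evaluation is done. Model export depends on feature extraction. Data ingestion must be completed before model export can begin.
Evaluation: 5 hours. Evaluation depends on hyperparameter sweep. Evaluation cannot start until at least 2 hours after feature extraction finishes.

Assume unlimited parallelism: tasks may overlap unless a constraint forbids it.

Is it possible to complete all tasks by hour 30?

No

Feature extraction cannot begin until its own release at hour 3. It runs from hour 3 to 3 + 5 = hour 8.
Data validation waits on its own release at hour 3, so it starts at hour 3 and finishes at 3 + 9 = hour 12.
Data ingestion can start immediately at hour 0; it finishes at hour 5.
For hyperparameter sweep: data ingestion (finishes hour 5, plus 1-hour gap → hour 6); data validation (finishes hour 12, plus 2-hour gap → hour 14); feature extraction (finishes hour 8, plus 3-hour gap → hour 11). Taking the maximum gives a start of hour 14, and it finishes at 14 + 6 = hour 20.
Evaluation cannot start until hyperparameter sweep (finishes hour 20); feature extraction (finishes hour 8, plus 2-hour gap → hour 10). The controlling bound is hour 20, so evaluation finishes at 20 + 5 = hour 25.
Model export has to wait for evaluation (finishes hour 25, plus 3-hour gap → hour 28); feature extraction (finishes hour 8); data ingestion (finishes hour 5). The latest of these is hour 28, so model export runs hour 28 to 28 + 8 = hour 36.
Deployment cannot start until model export (finishes hour 36); hyperparameter sweep (finishes hour 20). The controlling bound is hour 36, so deployment finishes at 36 + 2 = hour 38.
The earliest everything can be done is hour 38, which is after the deadline of 30, so it is not possible.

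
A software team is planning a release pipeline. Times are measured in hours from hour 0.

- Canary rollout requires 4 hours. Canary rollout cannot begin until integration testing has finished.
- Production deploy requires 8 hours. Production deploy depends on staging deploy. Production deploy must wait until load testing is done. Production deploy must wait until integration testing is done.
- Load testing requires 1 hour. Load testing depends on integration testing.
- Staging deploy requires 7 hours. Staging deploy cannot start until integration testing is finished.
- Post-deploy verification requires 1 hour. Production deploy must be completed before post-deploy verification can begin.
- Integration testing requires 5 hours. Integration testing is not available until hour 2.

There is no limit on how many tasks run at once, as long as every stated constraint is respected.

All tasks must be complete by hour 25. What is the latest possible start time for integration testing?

4

Post-deploy verification has no dependents, so it just needs to finish by hour 25. Starting by 25 − 1 = hour 24 achieves that.
Production deploy feeds into post-deploy verification (must start by hour 24); so production deploy must finish by hour 24 and therefore start by hour 16.
Since production deploy (must start by hour 16) depends on it, staging deploy must finish by hour 16. Backing off its 7-hour duration gives a latest start of hour 9.
Canary rollout has no dependents, so it just needs to finish by hour 25. Starting by 25 − 4 = hour 21 achieves that.
Load testing feeds into production deploy (must start by hour 16); so load testing must finish by hour 16 and therefore start by hour 15.
Integration testing feeds staging deploy (must start by hour 9); canary rollout (must start by hour 21); load testing (must start by hour 15); production deploy (must start by hour 16). Taking the minimum, integration testing must finish by hour 9 and start by 9 − 5 = hour 4.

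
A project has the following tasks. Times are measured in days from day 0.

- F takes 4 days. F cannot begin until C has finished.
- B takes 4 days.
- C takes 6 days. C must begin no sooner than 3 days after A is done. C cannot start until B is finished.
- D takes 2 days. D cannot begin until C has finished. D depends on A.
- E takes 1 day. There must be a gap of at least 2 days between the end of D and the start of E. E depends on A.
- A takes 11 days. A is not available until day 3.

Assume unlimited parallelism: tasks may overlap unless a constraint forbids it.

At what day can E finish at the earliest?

Nothing blocks B, so it runs from day 0 to day 4.
A cannot begin until its own release at day 3. It runs from day 3 to 3 + 11 = day 14.
C cannot start until A (finishes day 14, plus 3-day gap → day 17); B (finishes day 4). The controlling bound is day 17, so C finishes at 17 + 6 = day 23.
D cannot start until C (finishes day 23); A (finishes day 14). The controlling bound is day 23, so D finishes at 23 + 2 = day 25.
E cannot start until D (finishes day 25, plus 2-day gap → day 27); A (finishes day 14). The controlling bound is day 27, so E finishes at 27 + 1 = day 28.

28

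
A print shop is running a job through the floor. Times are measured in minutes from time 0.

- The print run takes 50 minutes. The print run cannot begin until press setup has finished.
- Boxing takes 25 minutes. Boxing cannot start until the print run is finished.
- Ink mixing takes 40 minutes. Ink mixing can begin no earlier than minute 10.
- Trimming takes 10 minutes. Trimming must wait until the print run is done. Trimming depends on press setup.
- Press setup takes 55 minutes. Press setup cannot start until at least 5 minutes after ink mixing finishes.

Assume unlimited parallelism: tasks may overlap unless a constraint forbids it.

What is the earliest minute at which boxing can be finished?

185

After its own release at minute 10, ink mixing can start at minute 10 and finishes at minute 50.
After ink mixing (finishes minute 50, plus 5-minute gap → minute 55), press setup can start at minute 55 and finishes at minute 110.
The print run cannot begin until press setup (finishes minute 110). It runs from minute 110 to 110 + 50 = minute 160.
Boxing waits on the print run (finishes minute 160), so it starts at minute 160 and finishes at 160 + 25 = minute 185.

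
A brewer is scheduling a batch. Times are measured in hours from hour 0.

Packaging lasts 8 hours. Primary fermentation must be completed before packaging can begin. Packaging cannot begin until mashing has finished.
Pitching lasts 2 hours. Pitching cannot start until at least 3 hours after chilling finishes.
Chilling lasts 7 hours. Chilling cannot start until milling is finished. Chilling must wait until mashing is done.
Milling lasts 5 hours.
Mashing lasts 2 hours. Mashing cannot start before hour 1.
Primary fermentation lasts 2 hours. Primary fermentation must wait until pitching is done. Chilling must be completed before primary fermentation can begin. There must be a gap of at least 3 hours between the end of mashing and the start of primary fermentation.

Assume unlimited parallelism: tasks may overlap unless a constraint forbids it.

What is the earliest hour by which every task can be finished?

Mashing cannot begin until its own release at hour 1. It runs from hour 1 to 1 + 2 = hour 3.
Nothing blocks milling, so it runs from hour 0 to hour 5.
Chilling needs all of milling (finishes hour 5); mashing (finishes hour 3). That puts its earliest start at hour 5; it finishes at 5 + 7 = hour 12.
After chilling (finishes hour 12, plus 3-hour gap → hour 15), pitching can start at hour 15 and finishes at hour 17.
Primary fermentation cannot start until pitching (finishes hour 17); chilling (finishes hour 12); mashing (finishes hour 3, plus 3-hour gap → hour 6). The controlling bound is hour 17, so primary fermentation finishes at 17 + 2 = hour 19.
For packaging: primary fermentation (finishes hour 19); mashing (finishes hour 3). Taking the maximum gives a start of hour 19, and it finishes at 19 + 8 = hour 27.
All tasks are finished once the last one completes. Finish times: Milling at 5, Mashing at 3, Chilling at 12, Pitching at 17, Primary fermentation at 19, Packaging at 27. The latest is hour 27.

27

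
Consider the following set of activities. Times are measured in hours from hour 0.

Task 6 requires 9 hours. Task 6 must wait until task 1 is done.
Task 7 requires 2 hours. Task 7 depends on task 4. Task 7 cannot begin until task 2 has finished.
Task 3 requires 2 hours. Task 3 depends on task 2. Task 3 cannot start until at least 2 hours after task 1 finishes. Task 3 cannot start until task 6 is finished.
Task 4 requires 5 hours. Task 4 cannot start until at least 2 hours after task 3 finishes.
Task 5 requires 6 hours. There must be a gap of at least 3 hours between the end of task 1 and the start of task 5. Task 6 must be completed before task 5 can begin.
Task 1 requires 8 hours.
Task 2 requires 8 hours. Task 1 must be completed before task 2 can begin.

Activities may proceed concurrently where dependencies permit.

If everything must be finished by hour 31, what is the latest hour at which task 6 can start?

11

Nothing follows task 7; the deadline of hour 31 is its only limit. It must start by 31 − 2 = hour 29.
Task 4 must finish before task 7 (must start by hour 29). With a 5-hour duration, task 4 must start by 29 − 5 = hour 24.
Task 3 has to be done before task 4 (must start by hour 24, minus 2-hour gap → hour 22). That means finishing by hour 22, i.e. starting by 22 − 2 = hour 20.
Task 5 has no dependents, so it just needs to finish by hour 31. Starting by 31 − 6 = hour 25 achieves that.
Task 6 feeds task 3 (must start by hour 20); task 5 (must start by hour 25). Taking the minimum, task 6 must finish by hour 20 and start by 20 − 9 = hour 11.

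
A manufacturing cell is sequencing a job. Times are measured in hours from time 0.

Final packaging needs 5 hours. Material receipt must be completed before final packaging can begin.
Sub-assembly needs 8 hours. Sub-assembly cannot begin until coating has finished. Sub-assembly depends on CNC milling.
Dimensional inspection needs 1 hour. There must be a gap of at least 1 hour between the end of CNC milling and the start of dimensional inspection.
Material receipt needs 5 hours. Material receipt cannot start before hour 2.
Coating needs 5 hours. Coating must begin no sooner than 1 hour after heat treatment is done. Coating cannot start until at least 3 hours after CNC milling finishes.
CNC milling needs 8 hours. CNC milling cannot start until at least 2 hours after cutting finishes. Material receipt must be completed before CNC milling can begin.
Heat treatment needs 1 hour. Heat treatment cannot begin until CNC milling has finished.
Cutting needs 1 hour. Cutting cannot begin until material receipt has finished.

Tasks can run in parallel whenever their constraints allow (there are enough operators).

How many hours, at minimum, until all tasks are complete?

After its own release at hour 2, material receipt can start at hour 2 and finishes at hour 7.
After material receipt (finishes hour 7), final packaging can start at hour 7 and finishes at hour 12.
Cutting waits on material receipt (finishes hour 7), so it starts at hour 7 and finishes at 7 + 1 = hour 8.
CNC milling has to wait for cutting (finishes hour 8, plus 2-hour gap → hour 10); material receipt (finishes hour 7). The latest of these is hour 10, so CNC milling runs hour 10 to 10 + 8 = hour 18.
Dimensional inspection waits on CNC milling (finishes hour 18, plus 1-hour gap → hour 19), so it starts at hour 19 and finishes at 19 + 1 = hour 20.
Heat treatment cannot begin until CNC milling (finishes hour 18). It runs from hour 18 to 18 + 1 = hour 19.
For coating: heat treatment (finishes hour 19, plus 1-hour gap → hour 20); CNC milling (finishes hour 18, plus 3-hour gap → hour 21). Taking the maximum gives a start of hour 21, and it finishes at 21 + 5 = hour 26.
Sub-assembly needs all of coating (finishes hour 26); CNC milling (finishes hour 18). That puts its earliest start at hour 26; it finishes at 26 + 8 = hour 34.
All tasks are finished once the last one completes. Finish times: Material receipt at 7, Cutting at 8, CNC milling at 18, Heat treatment at 19, Dimensional inspection at 20, Coating at 26, Sub-assembly at 34, Final packaging at 12. The latest is hour 34.

34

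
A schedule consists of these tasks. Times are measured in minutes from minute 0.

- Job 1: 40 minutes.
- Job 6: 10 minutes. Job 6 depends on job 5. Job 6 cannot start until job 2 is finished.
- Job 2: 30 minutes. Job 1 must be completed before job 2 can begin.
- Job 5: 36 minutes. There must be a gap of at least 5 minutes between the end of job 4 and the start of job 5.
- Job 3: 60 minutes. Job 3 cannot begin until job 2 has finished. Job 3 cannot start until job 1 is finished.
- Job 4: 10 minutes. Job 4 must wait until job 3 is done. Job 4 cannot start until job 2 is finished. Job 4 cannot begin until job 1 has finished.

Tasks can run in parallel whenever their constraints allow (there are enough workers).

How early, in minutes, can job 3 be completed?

130

Job 1 has no prerequisites, so it starts at minute 0 and finishes at minute 40.
After job 1 (finishes minute 40), job 2 can start at minute 40 and finishes at minute 70.
Job 3 needs all of job 2 (finishes minute 70); job 1 (finishes minute 40). That puts its earliest start at minute 70; it finishes at 70 + 60 = minute 130.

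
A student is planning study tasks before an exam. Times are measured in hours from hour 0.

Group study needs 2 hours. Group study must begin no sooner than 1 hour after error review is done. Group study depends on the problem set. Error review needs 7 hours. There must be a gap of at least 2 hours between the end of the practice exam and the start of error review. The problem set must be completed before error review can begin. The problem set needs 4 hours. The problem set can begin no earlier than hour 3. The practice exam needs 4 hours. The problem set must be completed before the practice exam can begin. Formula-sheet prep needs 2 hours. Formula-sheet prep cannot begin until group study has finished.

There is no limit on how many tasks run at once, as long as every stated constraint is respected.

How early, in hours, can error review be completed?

20

After its own release at hour 3, the problem set can start at hour 3 and finishes at hour 7.
After the problem set (finishes hour 7), the practice exam can start at hour 7 and finishes at hour 11.
Error review needs all of the practice exam (finishes hour 11, plus 2-hour gap → hour 13); the problem set (finishes hour 7). That puts its earliest start at hour 13; it finishes at 13 + 7 = hour 20.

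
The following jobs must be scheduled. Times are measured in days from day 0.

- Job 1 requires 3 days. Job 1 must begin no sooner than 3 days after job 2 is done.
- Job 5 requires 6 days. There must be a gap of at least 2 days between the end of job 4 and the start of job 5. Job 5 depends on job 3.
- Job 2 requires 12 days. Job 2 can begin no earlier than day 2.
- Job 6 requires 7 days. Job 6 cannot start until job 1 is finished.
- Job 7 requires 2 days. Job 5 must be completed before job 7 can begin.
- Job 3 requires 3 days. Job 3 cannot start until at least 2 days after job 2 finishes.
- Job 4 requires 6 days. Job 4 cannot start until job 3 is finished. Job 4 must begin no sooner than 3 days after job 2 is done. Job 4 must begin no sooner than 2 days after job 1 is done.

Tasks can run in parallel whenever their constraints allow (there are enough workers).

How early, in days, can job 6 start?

After its own release at day 2, job 2 can start at day 2 and finishes at day 14.
Job 1 cannot begin until job 2 (finishes day 14, plus 3-day gap → day 17). It runs from day 17 to 17 + 3 = day 20.
Job 6 waits on job 1 (finishes day 20), so the earliest it can start is day 20.

20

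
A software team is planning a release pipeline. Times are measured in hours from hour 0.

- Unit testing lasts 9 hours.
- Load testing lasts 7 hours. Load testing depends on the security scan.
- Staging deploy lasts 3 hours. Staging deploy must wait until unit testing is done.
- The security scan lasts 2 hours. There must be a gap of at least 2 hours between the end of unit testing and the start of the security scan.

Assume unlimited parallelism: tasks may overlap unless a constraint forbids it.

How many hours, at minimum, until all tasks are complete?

20

Unit testing can start immediately at hour 0; it finishes at hour 9.
Staging deploy waits on unit testing (finishes hour 9), so it starts at hour 9 and finishes at 9 + 3 = hour 12.
The security scan cannot begin until unit testing (finishes hour 9, plus 2-hour gap → hour 11). It runs from hour 11 to 11 + 2 = hour 13.
After the security scan (finishes hour 13), load testing can start at hour 13 and finishes at hour 20.
All tasks are finished once the last one completes. Finish times: Unit testing at 9, The security scan at 13, Staging deploy at 12, Load testing at 20. The latest is hour 20.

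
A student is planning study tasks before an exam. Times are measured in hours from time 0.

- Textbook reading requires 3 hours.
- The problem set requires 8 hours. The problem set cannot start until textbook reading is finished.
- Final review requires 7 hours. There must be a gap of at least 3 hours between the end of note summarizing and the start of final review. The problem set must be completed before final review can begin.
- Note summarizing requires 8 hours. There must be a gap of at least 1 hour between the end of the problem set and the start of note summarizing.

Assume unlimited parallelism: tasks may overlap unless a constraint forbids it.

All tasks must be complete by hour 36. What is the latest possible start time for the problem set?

9

Nothing follows final review; the deadline of hour 36 is its only limit. It must start by 36 − 7 = hour 29.
Note summarizing must finish before final review (must start by hour 29, minus 3-hour gap → hour 26). With an 8-hour duration, note summarizing must start by 26 − 8 = hour 18.
For the problem set: note summarizing (must start by hour 18, minus 1-hour gap → hour 17); final review (must start by hour 29). The most restrictive is hour 17; with an 8-hour duration, the problem set must start by hour 9.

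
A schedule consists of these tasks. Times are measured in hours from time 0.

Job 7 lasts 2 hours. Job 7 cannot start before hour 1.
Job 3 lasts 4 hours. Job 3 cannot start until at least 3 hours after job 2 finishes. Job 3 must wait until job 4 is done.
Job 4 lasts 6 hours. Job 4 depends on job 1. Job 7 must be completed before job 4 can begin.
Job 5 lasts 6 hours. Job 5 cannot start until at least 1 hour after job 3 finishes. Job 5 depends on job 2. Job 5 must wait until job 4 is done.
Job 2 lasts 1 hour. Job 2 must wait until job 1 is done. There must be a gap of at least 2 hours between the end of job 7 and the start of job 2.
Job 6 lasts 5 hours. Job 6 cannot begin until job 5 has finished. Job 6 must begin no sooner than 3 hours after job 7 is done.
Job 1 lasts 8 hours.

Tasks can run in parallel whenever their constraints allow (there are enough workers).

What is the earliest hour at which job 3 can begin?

Job 7 cannot begin until its own release at hour 1. It runs from hour 1 to 1 + 2 = hour 3.
Nothing blocks job 1, so it runs from hour 0 to hour 8.
Job 4 needs all of job 1 (finishes hour 8); job 7 (finishes hour 3). That puts its earliest start at hour 8; it finishes at 8 + 6 = hour 14.
Job 2 has to wait for job 1 (finishes hour 8); job 7 (finishes hour 3, plus 2-hour gap → hour 5). The latest of these is hour 8, so job 2 runs hour 8 to 8 + 1 = hour 9.
Job 3 waits on job 2 (finishes hour 9, plus 3-hour gap → hour 12); job 4 (finishes hour 14). The latest of these is hour 14, which is the earliest job 3 can start.

14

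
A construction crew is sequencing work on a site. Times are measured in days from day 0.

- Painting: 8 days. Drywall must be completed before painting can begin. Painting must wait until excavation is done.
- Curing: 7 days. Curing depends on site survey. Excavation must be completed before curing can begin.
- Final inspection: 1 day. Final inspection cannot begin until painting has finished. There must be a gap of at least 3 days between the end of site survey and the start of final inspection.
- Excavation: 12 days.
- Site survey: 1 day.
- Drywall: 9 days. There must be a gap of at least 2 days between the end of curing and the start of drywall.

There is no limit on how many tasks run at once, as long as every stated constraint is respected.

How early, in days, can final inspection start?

38

Excavation has no prerequisites, so it starts at day 0 and finishes at day 12.
Site survey can start immediately at day 0; it finishes at day 1.
Curing cannot start until site survey (finishes day 1); excavation (finishes day 12). The controlling bound is day 12, so curing finishes at 12 + 7 = day 19.
Drywall waits on curing (finishes day 19, plus 2-day gap → day 21), so it starts at day 21 and finishes at 21 + 9 = day 30.
Painting cannot start until drywall (finishes day 30); excavation (finishes day 12). The controlling bound is day 30, so painting finishes at 30 + 8 = day 38.
Final inspection waits on painting (finishes day 38); site survey (finishes day 1, plus 3-day gap → day 4). The latest of these is day 38, which is the earliest final inspection can start.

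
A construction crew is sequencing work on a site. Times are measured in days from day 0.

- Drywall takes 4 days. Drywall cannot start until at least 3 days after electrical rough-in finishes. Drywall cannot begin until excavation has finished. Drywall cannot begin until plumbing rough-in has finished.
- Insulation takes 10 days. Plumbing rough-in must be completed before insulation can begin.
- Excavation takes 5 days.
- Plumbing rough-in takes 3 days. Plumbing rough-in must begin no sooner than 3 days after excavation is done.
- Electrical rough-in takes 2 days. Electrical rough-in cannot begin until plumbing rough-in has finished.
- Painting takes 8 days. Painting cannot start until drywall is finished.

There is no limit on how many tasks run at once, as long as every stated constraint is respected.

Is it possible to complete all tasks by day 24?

Nothing blocks excavation, so it runs from day 0 to day 5.
Plumbing rough-in waits on excavation (finishes day 5, plus 3-day gap → day 8), so it starts at day 8 and finishes at 8 + 3 = day 11.
After plumbing rough-in (finishes day 11), insulation can start at day 11 and finishes at day 21.
Electrical rough-in cannot begin until plumbing rough-in (finishes day 11). It runs from day 11 to 11 + 2 = day 13.
For drywall: electrical rough-in (finishes day 13, plus 3-day gap → day 16); excavation (finishes day 5); plumbing rough-in (finishes day 11). Taking the maximum gives a start of day 16, and it finishes at 16 + 4 = day 20.
After drywall (finishes day 20), painting can start at day 20 and finishes at day 28.
The earliest everything can be done is day 28, which is after the deadline of 24, so it is not possible.

No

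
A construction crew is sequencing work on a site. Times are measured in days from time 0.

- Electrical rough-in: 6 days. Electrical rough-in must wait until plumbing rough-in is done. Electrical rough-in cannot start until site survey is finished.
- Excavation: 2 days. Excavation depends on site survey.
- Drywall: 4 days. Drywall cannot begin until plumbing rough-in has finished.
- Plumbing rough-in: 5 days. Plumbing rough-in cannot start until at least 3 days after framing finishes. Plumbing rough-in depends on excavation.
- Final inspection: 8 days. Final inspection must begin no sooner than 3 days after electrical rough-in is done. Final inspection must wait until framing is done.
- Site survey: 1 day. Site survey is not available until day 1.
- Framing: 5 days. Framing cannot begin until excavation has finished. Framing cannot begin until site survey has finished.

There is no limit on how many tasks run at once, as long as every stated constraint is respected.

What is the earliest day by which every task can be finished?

34

Site survey waits on its own release at day 1, so it starts at day 1 and finishes at 1 + 1 = day 2.
After site survey (finishes day 2), excavation can start at day 2 and finishes at day 4.
Framing has to wait for excavation (finishes day 4); site survey (finishes day 2). The latest of these is day 4, so framing runs day 4 to 4 + 5 = day 9.
Plumbing rough-in cannot start until framing (finishes day 9, plus 3-day gap → day 12); excavation (finishes day 4). The controlling bound is day 12, so plumbing rough-in finishes at 12 + 5 = day 17.
After plumbing rough-in (finishes day 17), drywall can start at day 17 and finishes at day 21.
Electrical rough-in has to wait for plumbing rough-in (finishes day 17); site survey (finishes day 2). The latest of these is day 17, so electrical rough-in runs day 17 to 17 + 6 = day 23.
Final inspection cannot start until electrical rough-in (finishes day 23, plus 3-day gap → day 26); framing (finishes day 9). The controlling bound is day 26, so final inspection finishes at 26 + 8 = day 34.
All tasks are finished once the last one completes. Finish times: Site survey at 2, Excavation at 4, Framing at 9, Plumbing rough-in at 17, Electrical rough-in at 23, Drywall at 21, Final inspection at 34. The latest is day 34.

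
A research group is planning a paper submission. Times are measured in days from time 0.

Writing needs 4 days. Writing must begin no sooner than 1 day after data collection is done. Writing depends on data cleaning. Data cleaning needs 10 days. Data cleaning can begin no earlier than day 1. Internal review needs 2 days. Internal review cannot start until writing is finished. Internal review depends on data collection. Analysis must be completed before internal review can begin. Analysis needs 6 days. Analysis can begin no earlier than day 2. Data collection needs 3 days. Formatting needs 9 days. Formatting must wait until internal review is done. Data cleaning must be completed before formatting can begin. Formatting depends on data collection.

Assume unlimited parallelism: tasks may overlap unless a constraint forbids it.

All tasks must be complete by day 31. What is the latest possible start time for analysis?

14

To finish by day 31, formatting (duration 9) must start no later than day 22.
Since formatting (must start by day 22) depends on it, internal review must finish by day 22. Backing off its 2-day duration gives a latest start of day 20.
Analysis has to be done before internal review (must start by day 20). That means finishing by day 20, i.e. starting by 20 − 6 = day 14.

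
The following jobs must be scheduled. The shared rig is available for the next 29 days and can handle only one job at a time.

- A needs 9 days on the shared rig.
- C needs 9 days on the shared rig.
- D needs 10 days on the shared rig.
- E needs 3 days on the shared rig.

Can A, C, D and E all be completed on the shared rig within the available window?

No

Running back to back, the jobs need 9 + 9 + 10 + 3 = 31 days on the shared rig.
Since 31 > 29, they cannot all fit.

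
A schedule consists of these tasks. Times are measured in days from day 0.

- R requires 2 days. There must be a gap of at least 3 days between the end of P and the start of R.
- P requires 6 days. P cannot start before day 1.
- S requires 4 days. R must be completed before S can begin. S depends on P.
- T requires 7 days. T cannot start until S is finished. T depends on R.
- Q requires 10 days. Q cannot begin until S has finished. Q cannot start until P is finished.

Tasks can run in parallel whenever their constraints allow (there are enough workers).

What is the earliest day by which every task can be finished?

P waits on its own release at day 1, so it starts at day 1 and finishes at 1 + 6 = day 7.
After P (finishes day 7, plus 3-day gap → day 10), R can start at day 10 and finishes at day 12.
For S: R (finishes day 12); P (finishes day 7). Taking the maximum gives a start of day 12, and it finishes at 12 + 4 = day 16.
T cannot start until S (finishes day 16); R (finishes day 12). The controlling bound is day 16, so T finishes at 16 + 7 = day 23.
Q has to wait for S (finishes day 16); P (finishes day 7). The latest of these is day 16, so Q runs day 16 to 16 + 10 = day 26.
All tasks are finished once the last one completes. Finish times: P at 7, Q at 26, R at 12, S at 16, T at 23. The latest is day 26.

26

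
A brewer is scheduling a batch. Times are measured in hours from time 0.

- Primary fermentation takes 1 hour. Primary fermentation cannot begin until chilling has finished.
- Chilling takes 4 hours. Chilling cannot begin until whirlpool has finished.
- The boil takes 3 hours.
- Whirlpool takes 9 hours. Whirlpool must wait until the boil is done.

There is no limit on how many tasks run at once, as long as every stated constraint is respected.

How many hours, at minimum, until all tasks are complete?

The boil has no prerequisites, so it starts at hour 0 and finishes at hour 3.
Whirlpool waits on the boil (finishes hour 3), so it starts at hour 3 and finishes at 3 + 9 = hour 12.
After whirlpool (finishes hour 12), chilling can start at hour 12 and finishes at hour 16.
After chilling (finishes hour 16), primary fermentation can start at hour 16 and finishes at hour 17.
All tasks are finished once the last one completes. Finish times: The boil at 3, Whirlpool at 12, Chilling at 16, Primary fermentation at 17. The latest is hour 17.

17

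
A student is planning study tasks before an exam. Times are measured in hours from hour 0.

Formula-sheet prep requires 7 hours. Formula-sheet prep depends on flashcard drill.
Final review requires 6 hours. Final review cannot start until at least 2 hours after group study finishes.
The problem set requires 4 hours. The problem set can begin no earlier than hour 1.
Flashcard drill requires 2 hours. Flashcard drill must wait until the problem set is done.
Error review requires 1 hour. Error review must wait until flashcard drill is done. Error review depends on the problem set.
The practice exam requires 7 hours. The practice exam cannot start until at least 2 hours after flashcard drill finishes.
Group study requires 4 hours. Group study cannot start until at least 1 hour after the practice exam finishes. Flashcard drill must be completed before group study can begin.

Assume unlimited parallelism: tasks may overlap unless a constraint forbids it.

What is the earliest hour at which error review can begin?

7

The problem set cannot begin until its own release at hour 1. It runs from hour 1 to 1 + 4 = hour 5.
After the problem set (finishes hour 5), flashcard drill can start at hour 5 and finishes at hour 7.
Error review waits on flashcard drill (finishes hour 7); the problem set (finishes hour 5). The latest of these is hour 7, which is the earliest error review can start.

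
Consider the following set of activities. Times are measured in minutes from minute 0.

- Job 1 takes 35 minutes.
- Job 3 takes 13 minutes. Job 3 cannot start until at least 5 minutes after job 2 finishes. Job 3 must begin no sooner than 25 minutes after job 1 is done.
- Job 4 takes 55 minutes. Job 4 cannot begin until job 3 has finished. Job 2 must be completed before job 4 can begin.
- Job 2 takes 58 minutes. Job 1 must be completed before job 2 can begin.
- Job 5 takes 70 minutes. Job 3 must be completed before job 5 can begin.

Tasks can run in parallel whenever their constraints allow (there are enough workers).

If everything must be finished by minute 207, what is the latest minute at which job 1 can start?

Nothing follows job 4; the deadline of minute 207 is its only limit. It must start by 207 − 55 = minute 152.
Nothing follows job 5; the deadline of minute 207 is its only limit. It must start by 207 − 70 = minute 137.
Job 3 must finish in time for job 4 (must start by minute 152); job 5 (must start by minute 137). The tightest is minute 137, so job 3 must start by 137 − 13 = minute 124.
Job 2 has several dependents: job 3 (must start by minute 124, minus 5-minute gap → minute 119); job 4 (must start by minute 152). The earliest of those limits is minute 119, so job 2 must start by 119 − 58 = minute 61.
Job 1 feeds job 2 (must start by minute 61); job 3 (must start by minute 124, minus 25-minute gap → minute 99). Taking the minimum, job 1 must finish by minute 61 and start by 61 − 35 = minute 26.

26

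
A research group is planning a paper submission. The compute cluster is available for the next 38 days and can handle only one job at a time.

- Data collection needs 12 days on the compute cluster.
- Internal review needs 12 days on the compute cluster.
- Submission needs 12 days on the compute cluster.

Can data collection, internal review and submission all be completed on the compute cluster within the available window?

Running back to back, the jobs need 12 + 12 + 12 = 36 days on the compute cluster.
Since 36 ≤ 38, they fit within the window.

Yes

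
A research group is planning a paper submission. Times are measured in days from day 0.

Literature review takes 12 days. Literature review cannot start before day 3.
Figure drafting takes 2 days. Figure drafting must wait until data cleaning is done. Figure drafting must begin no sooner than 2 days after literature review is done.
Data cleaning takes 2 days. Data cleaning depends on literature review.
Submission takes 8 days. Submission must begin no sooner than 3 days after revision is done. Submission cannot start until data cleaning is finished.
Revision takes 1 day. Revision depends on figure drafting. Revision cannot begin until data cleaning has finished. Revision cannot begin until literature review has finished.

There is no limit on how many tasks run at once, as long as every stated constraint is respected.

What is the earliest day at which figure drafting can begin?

17

Literature review waits on its own release at day 3, so it starts at day 3 and finishes at 3 + 12 = day 15.
Data cleaning waits on literature review (finishes day 15), so it starts at day 15 and finishes at 15 + 2 = day 17.
Figure drafting waits on data cleaning (finishes day 17); literature review (finishes day 15, plus 2-day gap → day 17). The latest of these is day 17, which is the earliest figure drafting can start.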